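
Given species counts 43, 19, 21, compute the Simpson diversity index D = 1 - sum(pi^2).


Total N = 43 + 19 + 21 = 83
Per-species terms:
  p = 43/83 = 0.518072; p^2 = 0.518072^2 = 0.268399
  p = 19/83 = 0.228916; p^2 = 0.228916^2 = 0.052403
  p = 21/83 = 0.253012; p^2 = 0.253012^2 = 0.064015
sum(p^2) = 0.268399 + 0.052403 + 0.064015 = 0.384817
D = 1 - 0.384817 = 0.615183 ≈ 0.6152

0.6152


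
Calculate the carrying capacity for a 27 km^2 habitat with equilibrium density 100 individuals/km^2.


K = 100 * 27 = 2700 individuals

2700 individuals


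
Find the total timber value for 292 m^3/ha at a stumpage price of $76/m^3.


Value = 292 * 76 = $22192/ha

$22192/ha


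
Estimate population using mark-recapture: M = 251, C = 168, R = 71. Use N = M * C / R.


N = M * C / R = 251 * 168 / 71 = 42168 / 71 = 593.92 ≈ 594

594 individuals


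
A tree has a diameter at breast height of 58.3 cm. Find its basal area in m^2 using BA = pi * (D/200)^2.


D/200 = 58.3/200 = 0.2915 m
(D/200)^2 = 0.2915^2 = 0.08497225
BA = 3.141593 * 0.08497225 = 0.266948 ≈ 0.2669 m^2

0.2669 m^2


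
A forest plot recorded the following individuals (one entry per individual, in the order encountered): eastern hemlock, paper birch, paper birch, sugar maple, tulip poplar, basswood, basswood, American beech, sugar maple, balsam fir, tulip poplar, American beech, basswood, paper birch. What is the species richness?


Total individuals logged = 14
Distinct species (count of individuals): eastern hemlock (1), paper birch (3), sugar maple (2), tulip poplar (2), basswood (3), American beech (2), balsam fir (1)
Species richness = number of distinct species = 7

7


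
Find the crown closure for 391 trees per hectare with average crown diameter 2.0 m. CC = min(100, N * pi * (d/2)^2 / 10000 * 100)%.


(d/2)^2 = (2.0/2)^2 = 1^2 = 1
Crown area = 3.141593 * 1 = 3.14159 m^2
N * area / 10000 * 100 = 391 * 3.14159 / 10000 * 100 = 12.2836
CC = min(100, 12.2836) = 12.2836 ≈ 12.3%

12.3%


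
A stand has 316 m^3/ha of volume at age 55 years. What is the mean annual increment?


MAI = 316 / 55 = 5.7455 ≈ 5.75 m^3/ha/yr

5.75 m^3/ha/yr


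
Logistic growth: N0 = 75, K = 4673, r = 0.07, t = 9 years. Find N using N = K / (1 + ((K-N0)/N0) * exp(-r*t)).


(K - N0)/N0 = (4673 - 75)/75 = 4598/75 = 61.3067
r*t = 0.07 * 9 = 0.63; exp(-0.63) = 0.532592
61.3067 * 0.532592 = 32.6515
1 + 32.6515 = 33.6515
N = 4673 / 33.6515 = 138.865 ≈ 139

139


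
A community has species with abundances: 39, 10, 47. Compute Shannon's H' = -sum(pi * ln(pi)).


Total N = 39 + 10 + 47 = 96
Per-species terms:
  p = 39/96 = 0.406250; ln(p) = -0.900787; p*ln(p) = 0.406250 * (-0.900787) = -0.365945
  p = 10/96 = 0.104167; ln(p) = -2.261760; p*ln(p) = 0.104167 * (-2.261760) = -0.235601
  p = 47/96 = 0.489583; ln(p) = -0.714201; p*ln(p) = 0.489583 * (-0.714201) = -0.349661
sum(p*ln(p)) = (-0.365945) + (-0.235601) + (-0.349661) = -0.951207
H' = -(-0.951207) = 0.951207 ≈ 0.9512

0.9512


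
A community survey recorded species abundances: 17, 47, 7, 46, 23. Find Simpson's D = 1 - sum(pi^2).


Total N = 17 + 47 + 7 + 46 + 23 = 140
Per-species terms:
  p = 17/140 = 0.121429; p^2 = 0.121429^2 = 0.014745
  p = 47/140 = 0.335714; p^2 = 0.335714^2 = 0.112704
  p = 7/140 = 0.050000; p^2 = 0.050000^2 = 0.002500
  p = 46/140 = 0.328571; p^2 = 0.328571^2 = 0.107959
  p = 23/140 = 0.164286; p^2 = 0.164286^2 = 0.026990
sum(p^2) = 0.014745 + 0.112704 + 0.002500 + 0.107959 + 0.026990 = 0.264898
D = 1 - 0.264898 = 0.735102 ≈ 0.7351

0.7351


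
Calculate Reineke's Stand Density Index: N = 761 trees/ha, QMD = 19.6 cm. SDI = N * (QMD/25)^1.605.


QMD/25 = 19.6/25 = 0.784
(0.784)^1.605 = exp(1.605 * ln(0.784)) = exp(1.605 * (-0.243346)) = exp(-0.390570) = 0.676671
SDI = 761 * 0.676671 = 514.947 ≈ 515

515


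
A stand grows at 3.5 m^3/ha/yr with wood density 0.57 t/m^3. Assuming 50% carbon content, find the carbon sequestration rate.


C = 3.5 * 0.57 * 0.5 = 0.9975 ≈ 1.00 t C/ha/yr

1.00 t C/ha/yr


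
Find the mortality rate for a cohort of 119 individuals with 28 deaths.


Mortality rate = 28 / 119 = 0.235294 ≈ 0.2353

0.2353


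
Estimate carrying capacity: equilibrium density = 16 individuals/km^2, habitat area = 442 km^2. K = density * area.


K = 16 * 442 = 7072 individuals

7072 individuals


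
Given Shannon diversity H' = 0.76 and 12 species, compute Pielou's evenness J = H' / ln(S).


ln(12) = 2.48491
J = H' / ln(S) = 0.76 / 2.48491 = 0.305846 ≈ 0.3058

0.3058


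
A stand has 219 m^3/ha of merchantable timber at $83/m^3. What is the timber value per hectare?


Value = 219 * 83 = $18177/ha

$18177/ha


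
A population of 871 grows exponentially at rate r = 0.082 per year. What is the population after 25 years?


r*t = 0.082 * 25 = 2.05
exp(2.05) = 7.76790
N = 871 * 7.76790 = 6765.84 ≈ 6766

6766


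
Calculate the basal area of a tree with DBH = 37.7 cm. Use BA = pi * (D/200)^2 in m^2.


D/200 = 37.7/200 = 0.1885 m
(D/200)^2 = 0.1885^2 = 0.03553225
BA = 3.141593 * 0.03553225 = 0.111628 ≈ 0.1116 m^2

0.1116 m^2


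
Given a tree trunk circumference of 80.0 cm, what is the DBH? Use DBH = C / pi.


DBH = C / pi = 80.0 / 3.141593 = 25.4648 ≈ 25.46 cm

25.46 cm


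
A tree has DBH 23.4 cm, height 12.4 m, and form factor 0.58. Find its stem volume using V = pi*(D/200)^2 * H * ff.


(D/200)^2 = (23.4/200)^2 = 0.117^2 = 0.013689
BA = 3.141593 * 0.013689 = 0.0430053 m^2
V = 0.0430053 * 12.4 * 0.58 = 0.309294 ≈ 0.309 m^3

0.309 m^3


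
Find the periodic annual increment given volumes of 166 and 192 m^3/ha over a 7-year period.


PAI = (V2 - V1) / period = (192 - 166) / 7 = 26 / 7 = 3.7143 ≈ 3.71 m^3/ha/yr

3.71 m^3/ha/yr


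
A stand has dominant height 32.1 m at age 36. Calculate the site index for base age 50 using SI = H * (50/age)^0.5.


50/36 = 1.38889
(1.38889)^0.5 = 1.17851
SI = 32.1 * 1.17851 = 37.8302 ≈ 37.8 m

37.8 m


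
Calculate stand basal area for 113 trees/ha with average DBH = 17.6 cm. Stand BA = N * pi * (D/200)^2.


(D/200)^2 = (17.6/200)^2 = 0.088^2 = 0.007744
Individual BA = 3.141593 * 0.007744 = 0.0243285 m^2
Stand BA = 113 * 0.0243285 = 2.74912 ≈ 2.75 m^2/ha

2.75 m^2/ha


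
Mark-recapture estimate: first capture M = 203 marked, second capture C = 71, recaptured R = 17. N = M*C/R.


N = M * C / R = 203 * 71 / 17 = 14413 / 17 = 847.82 ≈ 848

848 individuals


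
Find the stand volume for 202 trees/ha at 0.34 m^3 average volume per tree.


V_stand = 202 * 0.34 = 68.68 ≈ 68.7 m^3/ha

68.7 m^3/ha


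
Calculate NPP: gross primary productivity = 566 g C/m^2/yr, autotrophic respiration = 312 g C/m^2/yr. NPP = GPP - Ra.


NPP = GPP - Ra = 566 - 312 = 254 g C/m^2/yr

254 g C/m^2/yr


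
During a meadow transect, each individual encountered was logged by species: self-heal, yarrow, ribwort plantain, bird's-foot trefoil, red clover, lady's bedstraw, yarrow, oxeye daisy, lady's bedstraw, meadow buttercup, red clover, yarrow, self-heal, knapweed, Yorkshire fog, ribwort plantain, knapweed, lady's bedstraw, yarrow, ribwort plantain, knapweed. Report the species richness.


Total individuals logged = 21
Distinct species (count of individuals): self-heal (2), yarrow (4), ribwort plantain (3), bird's-foot trefoil (1), red clover (2), lady's bedstraw (3), oxeye daisy (1), meadow buttercup (1), knapweed (3), Yorkshire fog (1)
Species richness = number of distinct species = 10

10


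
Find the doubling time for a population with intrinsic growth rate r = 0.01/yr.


td = ln(2) / 0.01 = 0.693147 / 0.01 = 69.3147 ≈ 69.3 years

69.3 years


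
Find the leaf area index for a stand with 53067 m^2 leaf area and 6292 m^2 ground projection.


LAI = 53067 / 6292 = 8.4340 ≈ 8.43

8.43


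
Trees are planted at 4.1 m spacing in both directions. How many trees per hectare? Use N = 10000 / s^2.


N = 10000 / 4.1^2 = 10000 / 16.81 = 594.884 ≈ 595 trees/ha

595 trees/ha


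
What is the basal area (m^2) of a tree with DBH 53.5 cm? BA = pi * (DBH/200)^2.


D/200 = 53.5/200 = 0.2675 m
(D/200)^2 = 0.2675^2 = 0.07155625
BA = 3.141593 * 0.07155625 = 0.224801 ≈ 0.2248 m^2

0.2248 m^2


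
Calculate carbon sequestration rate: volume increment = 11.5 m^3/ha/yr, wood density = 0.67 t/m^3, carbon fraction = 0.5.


C = 11.5 * 0.67 * 0.5 = 3.8525 ≈ 3.85 t C/ha/yr

3.85 t C/ha/yr


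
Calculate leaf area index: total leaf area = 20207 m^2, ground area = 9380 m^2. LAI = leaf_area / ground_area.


LAI = 20207 / 9380 = 2.1543 ≈ 2.15

2.15


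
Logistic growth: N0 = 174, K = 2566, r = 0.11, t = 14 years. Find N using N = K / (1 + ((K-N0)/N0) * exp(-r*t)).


(K - N0)/N0 = (2566 - 174)/174 = 2392/174 = 13.7471
r*t = 0.11 * 14 = 1.54; exp(-1.54) = 0.214381
13.7471 * 0.214381 = 2.94712
1 + 2.94712 = 3.94712
N = 2566 / 3.94712 = 650.094 ≈ 650

650


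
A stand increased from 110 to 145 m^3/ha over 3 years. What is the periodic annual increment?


PAI = (V2 - V1) / period = (145 - 110) / 3 = 35 / 3 = 11.6667 ≈ 11.67 m^3/ha/yr

11.67 m^3/ha/yr


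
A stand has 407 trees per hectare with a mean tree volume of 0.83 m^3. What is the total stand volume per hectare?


V_stand = 407 * 0.83 = 337.81 ≈ 337.8 m^3/ha

337.8 m^3/ha


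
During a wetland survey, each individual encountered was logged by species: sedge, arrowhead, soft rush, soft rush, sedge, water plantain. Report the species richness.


Total individuals logged = 6
Distinct species (count of individuals): sedge (2), arrowhead (1), soft rush (2), water plantain (1)
Species richness = number of distinct species = 4

4


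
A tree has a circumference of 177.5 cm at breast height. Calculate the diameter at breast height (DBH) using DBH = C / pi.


DBH = C / pi = 177.5 / 3.141593 = 56.5000 ≈ 56.50 cm

56.50 cm


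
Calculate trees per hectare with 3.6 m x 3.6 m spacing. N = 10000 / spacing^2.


N = 10000 / 3.6^2 = 10000 / 12.96 = 771.605 ≈ 772 trees/ha

772 trees/ha


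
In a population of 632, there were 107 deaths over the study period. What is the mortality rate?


Mortality rate = 107 / 632 = 0.169304 ≈ 0.1693

0.1693


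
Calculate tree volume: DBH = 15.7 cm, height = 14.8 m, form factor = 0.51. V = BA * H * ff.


(D/200)^2 = (15.7/200)^2 = 0.0785^2 = 0.00616225
BA = 3.141593 * 0.00616225 = 0.0193593 m^2
V = 0.0193593 * 14.8 * 0.51 = 0.146124 ≈ 0.146 m^3

0.146 m^3


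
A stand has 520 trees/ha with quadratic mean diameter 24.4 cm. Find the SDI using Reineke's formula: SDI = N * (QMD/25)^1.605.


QMD/25 = 24.4/25 = 0.976
(0.976)^1.605 = exp(1.605 * ln(0.976)) = exp(1.605 * (-0.0242927)) = exp(-0.0389898) = 0.961761
SDI = 520 * 0.961761 = 500.116 ≈ 500

500


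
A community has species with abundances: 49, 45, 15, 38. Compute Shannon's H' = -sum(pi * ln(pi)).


Total N = 49 + 45 + 15 + 38 = 147
Per-species terms:
  p = 49/147 = 0.333333; ln(p) = -1.098613; p*ln(p) = 0.333333 * (-1.098613) = -0.366204
  p = 45/147 = 0.306122; ln(p) = -1.183772; p*ln(p) = 0.306122 * (-1.183772) = -0.362379
  p = 15/147 = 0.102041; ln(p) = -2.282381; p*ln(p) = 0.102041 * (-2.282381) = -0.232896
  p = 38/147 = 0.258503; ln(p) = -1.352848; p*ln(p) = 0.258503 * (-1.352848) = -0.349715
sum(p*ln(p)) = (-0.366204) + (-0.362379) + (-0.232896) + (-0.349715) = -1.311194
H' = -(-1.311194) = 1.311194 ≈ 1.3112

1.3112


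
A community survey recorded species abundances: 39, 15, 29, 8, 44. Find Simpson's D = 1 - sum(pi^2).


Total N = 39 + 15 + 29 + 8 + 44 = 135
Per-species terms:
  p = 39/135 = 0.288889; p^2 = 0.288889^2 = 0.083457
  p = 15/135 = 0.111111; p^2 = 0.111111^2 = 0.012346
  p = 29/135 = 0.214815; p^2 = 0.214815^2 = 0.046145
  p = 8/135 = 0.059259; p^2 = 0.059259^2 = 0.003512
  p = 44/135 = 0.325926; p^2 = 0.325926^2 = 0.106228
sum(p^2) = 0.083457 + 0.012346 + 0.046145 + 0.003512 + 0.106228 = 0.251688
D = 1 - 0.251688 = 0.748312 ≈ 0.7483

0.7483


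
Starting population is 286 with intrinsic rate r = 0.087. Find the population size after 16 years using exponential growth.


r*t = 0.087 * 16 = 1.392
exp(1.392) = 4.02289
N = 286 * 4.02289 = 1150.55 ≈ 1151

1151


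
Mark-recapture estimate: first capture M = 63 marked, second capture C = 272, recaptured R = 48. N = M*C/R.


N = M * C / R = 63 * 272 / 48 = 17136 / 48 = 357

357 individuals


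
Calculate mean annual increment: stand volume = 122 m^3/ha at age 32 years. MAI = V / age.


MAI = 122 / 32 = 3.8125 ≈ 3.81 m^3/ha/yr

3.81 m^3/ha/yr


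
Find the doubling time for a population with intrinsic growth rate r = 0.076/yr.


td = ln(2) / 0.076 = 0.693147 / 0.076 = 9.12036 ≈ 9.1 years

9.1 years


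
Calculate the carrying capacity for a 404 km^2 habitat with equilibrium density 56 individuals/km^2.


K = 56 * 404 = 22624 individuals

22624 individuals


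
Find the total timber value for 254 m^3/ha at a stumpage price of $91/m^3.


Value = 254 * 91 = $23114/ha

$23114/ha


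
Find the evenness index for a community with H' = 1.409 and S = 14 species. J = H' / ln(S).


ln(14) = 2.63906
J = H' / ln(S) = 1.409 / 2.63906 = 0.533902 ≈ 0.5339

0.5339


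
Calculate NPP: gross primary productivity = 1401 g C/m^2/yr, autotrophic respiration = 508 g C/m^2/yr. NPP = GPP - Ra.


NPP = GPP - Ra = 1401 - 508 = 893 g C/m^2/yr

893 g C/m^2/yr


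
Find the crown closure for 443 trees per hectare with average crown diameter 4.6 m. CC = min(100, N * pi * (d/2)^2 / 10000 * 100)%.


(d/2)^2 = (4.6/2)^2 = 2.3^2 = 5.29
Crown area = 3.141593 * 5.29 = 16.6190 m^2
N * area / 10000 * 100 = 443 * 16.6190 / 10000 * 100 = 73.6222
CC = min(100, 73.6222) = 73.6222 ≈ 73.6%

73.6%


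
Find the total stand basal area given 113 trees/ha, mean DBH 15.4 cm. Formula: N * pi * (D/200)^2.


(D/200)^2 = (15.4/200)^2 = 0.077^2 = 0.005929
Individual BA = 3.141593 * 0.005929 = 0.0186265 m^2
Stand BA = 113 * 0.0186265 = 2.10479 ≈ 2.10 m^2/ha

2.10 m^2/ha


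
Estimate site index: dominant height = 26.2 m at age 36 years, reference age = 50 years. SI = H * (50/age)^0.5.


50/36 = 1.38889
(1.38889)^0.5 = 1.17851
SI = 26.2 * 1.17851 = 30.8770 ≈ 30.9 m

30.9 m


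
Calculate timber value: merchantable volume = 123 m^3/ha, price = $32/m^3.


Value = 123 * 32 = $3936/ha

$3936/ha


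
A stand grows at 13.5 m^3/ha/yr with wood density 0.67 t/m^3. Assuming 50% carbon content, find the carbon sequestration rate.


C = 13.5 * 0.67 * 0.5 = 4.5225 ≈ 4.52 t C/ha/yr

4.52 t C/ha/yr


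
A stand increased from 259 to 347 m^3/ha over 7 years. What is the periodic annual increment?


PAI = (V2 - V1) / period = (347 - 259) / 7 = 88 / 7 = 12.5714 ≈ 12.57 m^3/ha/yr

12.57 m^3/ha/yr


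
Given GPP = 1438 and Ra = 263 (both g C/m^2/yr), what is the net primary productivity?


NPP = GPP - Ra = 1438 - 263 = 1175 g C/m^2/yr

1175 g C/m^2/yr


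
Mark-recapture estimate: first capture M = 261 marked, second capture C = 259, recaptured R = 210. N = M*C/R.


N = M * C / R = 261 * 259 / 210 = 67599 / 210 = 321.90 ≈ 322

322 individuals


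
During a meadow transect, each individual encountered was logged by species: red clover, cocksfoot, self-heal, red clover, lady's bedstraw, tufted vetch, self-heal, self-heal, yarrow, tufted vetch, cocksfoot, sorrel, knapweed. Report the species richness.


Total individuals logged = 13
Distinct species (count of individuals): red clover (2), cocksfoot (2), self-heal (3), lady's bedstraw (1), tufted vetch (2), yarrow (1), sorrel (1), knapweed (1)
Species richness = number of distinct species = 8

8


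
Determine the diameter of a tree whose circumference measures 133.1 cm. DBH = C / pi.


DBH = C / pi = 133.1 / 3.141593 = 42.3670 ≈ 42.37 cm

42.37 cm


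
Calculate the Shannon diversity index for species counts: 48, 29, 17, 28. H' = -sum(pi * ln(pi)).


Total N = 48 + 29 + 17 + 28 = 122
Per-species terms:
  p = 48/122 = 0.393443; ln(p) = -0.932819; p*ln(p) = 0.393443 * (-0.932819) = -0.367011
  p = 29/122 = 0.237705; ln(p) = -1.436725; p*ln(p) = 0.237705 * (-1.436725) = -0.341517
  p = 17/122 = 0.139344; ln(p) = -1.970810; p*ln(p) = 0.139344 * (-1.970810) = -0.274621
  p = 28/122 = 0.229508; ln(p) = -1.471817; p*ln(p) = 0.229508 * (-1.471817) = -0.337794
sum(p*ln(p)) = (-0.367011) + (-0.341517) + (-0.274621) + (-0.337794) = -1.320943
H' = -(-1.320943) = 1.320943 ≈ 1.3209

1.3209


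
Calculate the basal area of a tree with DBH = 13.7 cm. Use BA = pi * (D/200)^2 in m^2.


D/200 = 13.7/200 = 0.0685 m
(D/200)^2 = 0.0685^2 = 0.00469225
BA = 3.141593 * 0.00469225 = 0.0147411 ≈ 0.0147 m^2

0.0147 m^2


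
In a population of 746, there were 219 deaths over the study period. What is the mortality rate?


Mortality rate = 219 / 746 = 0.293566 ≈ 0.2936

0.2936


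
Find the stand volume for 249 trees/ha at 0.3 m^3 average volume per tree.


V_stand = 249 * 0.3 = 74.7 m^3/ha

74.7 m^3/ha


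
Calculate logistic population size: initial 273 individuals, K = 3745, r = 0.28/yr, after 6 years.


(K - N0)/N0 = (3745 - 273)/273 = 3472/273 = 12.7179
r*t = 0.28 * 6 = 1.68; exp(-1.68) = 0.186374
12.7179 * 0.186374 = 2.37029
1 + 2.37029 = 3.37029
N = 3745 / 3.37029 = 1111.18 ≈ 1111

1111


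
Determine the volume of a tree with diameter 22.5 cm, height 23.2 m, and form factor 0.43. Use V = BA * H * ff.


(D/200)^2 = (22.5/200)^2 = 0.1125^2 = 0.01265625
BA = 3.141593 * 0.01265625 = 0.0397608 m^2
V = 0.0397608 * 23.2 * 0.43 = 0.396654 ≈ 0.397 m^3

0.397 m^3


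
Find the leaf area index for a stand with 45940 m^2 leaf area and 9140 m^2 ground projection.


LAI = 45940 / 9140 = 5.0263 ≈ 5.03

5.03


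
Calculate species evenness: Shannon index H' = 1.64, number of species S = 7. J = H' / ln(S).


ln(7) = 1.94591
J = H' / ln(S) = 1.64 / 1.94591 = 0.842793 ≈ 0.8428

0.8428


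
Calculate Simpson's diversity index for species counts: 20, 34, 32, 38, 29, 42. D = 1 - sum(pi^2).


Total N = 20 + 34 + 32 + 38 + 29 + 42 = 195
Per-species terms:
  p = 20/195 = 0.102564; p^2 = 0.102564^2 = 0.010519
  p = 34/195 = 0.174359; p^2 = 0.174359^2 = 0.030401
  p = 32/195 = 0.164103; p^2 = 0.164103^2 = 0.026930
  p = 38/195 = 0.194872; p^2 = 0.194872^2 = 0.037975
  p = 29/195 = 0.148718; p^2 = 0.148718^2 = 0.022117
  p = 42/195 = 0.215385; p^2 = 0.215385^2 = 0.046391
sum(p^2) = 0.010519 + 0.030401 + 0.026930 + 0.037975 + 0.022117 + 0.046391 = 0.174333
D = 1 - 0.174333 = 0.825667 ≈ 0.8257

0.8257


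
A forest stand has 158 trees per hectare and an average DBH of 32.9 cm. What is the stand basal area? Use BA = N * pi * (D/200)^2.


(D/200)^2 = (32.9/200)^2 = 0.1645^2 = 0.02706025
Individual BA = 3.141593 * 0.02706025 = 0.0850123 m^2
Stand BA = 158 * 0.0850123 = 13.4319 ≈ 13.43 m^2/ha

13.43 m^2/ha


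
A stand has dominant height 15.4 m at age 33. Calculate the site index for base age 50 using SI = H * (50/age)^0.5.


50/33 = 1.51515
(1.51515)^0.5 = 1.23091
SI = 15.4 * 1.23091 = 18.9560 ≈ 19.0 m

19.0 m


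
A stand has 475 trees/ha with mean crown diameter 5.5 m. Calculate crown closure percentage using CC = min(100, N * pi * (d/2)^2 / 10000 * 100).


(d/2)^2 = (5.5/2)^2 = 2.75^2 = 7.5625
Crown area = 3.141593 * 7.5625 = 23.7583 m^2
N * area / 10000 * 100 = 475 * 23.7583 / 10000 * 100 = 112.852
CC = min(100, 112.852) = 100%

100%


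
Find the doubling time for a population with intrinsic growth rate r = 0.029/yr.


td = ln(2) / 0.029 = 0.693147 / 0.029 = 23.9016 ≈ 23.9 years

23.9 years


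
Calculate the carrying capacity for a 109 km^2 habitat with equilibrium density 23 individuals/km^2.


K = 23 * 109 = 2507 individuals

2507 individuals


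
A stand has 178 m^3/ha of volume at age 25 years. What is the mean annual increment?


MAI = 178 / 25 = 7.12 m^3/ha/yr

7.12 m^3/ha/yr


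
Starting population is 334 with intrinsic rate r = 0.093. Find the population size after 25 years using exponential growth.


r*t = 0.093 * 25 = 2.325
exp(2.325) = 10.2267
N = 334 * 10.2267 = 3415.72 ≈ 3416

3416


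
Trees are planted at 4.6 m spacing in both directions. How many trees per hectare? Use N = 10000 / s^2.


N = 10000 / 4.6^2 = 10000 / 21.16 = 472.590 ≈ 473 trees/ha

473 trees/ha


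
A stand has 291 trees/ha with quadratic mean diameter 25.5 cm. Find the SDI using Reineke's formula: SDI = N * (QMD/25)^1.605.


QMD/25 = 25.5/25 = 1.02
(1.02)^1.605 = exp(1.605 * ln(1.02)) = exp(1.605 * 0.0198026) = exp(0.0317832) = 1.03229
SDI = 291 * 1.03229 = 300.396 ≈ 300

300


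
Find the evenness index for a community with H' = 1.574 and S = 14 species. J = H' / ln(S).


ln(14) = 2.63906
J = H' / ln(S) = 1.574 / 2.63906 = 0.596424 ≈ 0.5964

0.5964


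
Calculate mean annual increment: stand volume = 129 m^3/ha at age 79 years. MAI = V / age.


MAI = 129 / 79 = 1.6329 ≈ 1.63 m^3/ha/yr

1.63 m^3/ha/yr


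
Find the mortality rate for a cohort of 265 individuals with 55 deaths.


Mortality rate = 55 / 265 = 0.207547 ≈ 0.2075

0.2075


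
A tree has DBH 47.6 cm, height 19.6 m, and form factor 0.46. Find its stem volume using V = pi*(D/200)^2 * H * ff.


(D/200)^2 = (47.6/200)^2 = 0.238^2 = 0.056644
BA = 3.141593 * 0.056644 = 0.177952 m^2
V = 0.177952 * 19.6 * 0.46 = 1.60442 ≈ 1.604 m^3

1.604 m^3


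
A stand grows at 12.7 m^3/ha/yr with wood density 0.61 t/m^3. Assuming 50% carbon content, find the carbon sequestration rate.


C = 12.7 * 0.61 * 0.5 = 3.8735 ≈ 3.87 t C/ha/yr

3.87 t C/ha/yr


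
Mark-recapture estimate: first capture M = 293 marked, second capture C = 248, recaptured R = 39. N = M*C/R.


N = M * C / R = 293 * 248 / 39 = 72664 / 39 = 1863.18 ≈ 1863

1863 individuals


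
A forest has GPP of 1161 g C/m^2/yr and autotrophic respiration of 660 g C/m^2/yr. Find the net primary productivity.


NPP = GPP - Ra = 1161 - 660 = 501 g C/m^2/yr

501 g C/m^2/yr


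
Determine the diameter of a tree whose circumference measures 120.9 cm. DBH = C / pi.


DBH = C / pi = 120.9 / 3.141593 = 38.4837 ≈ 38.48 cm

38.48 cm


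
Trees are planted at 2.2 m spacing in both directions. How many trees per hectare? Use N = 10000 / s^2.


N = 10000 / 2.2^2 = 10000 / 4.84 = 2066.12 ≈ 2066 trees/ha

2066 trees/ha


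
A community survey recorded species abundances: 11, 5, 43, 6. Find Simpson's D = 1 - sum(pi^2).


Total N = 11 + 5 + 43 + 6 = 65
Per-species terms:
  p = 11/65 = 0.169231; p^2 = 0.169231^2 = 0.028639
  p = 5/65 = 0.076923; p^2 = 0.076923^2 = 0.005917
  p = 43/65 = 0.661538; p^2 = 0.661538^2 = 0.437633
  p = 6/65 = 0.092308; p^2 = 0.092308^2 = 0.008521
sum(p^2) = 0.028639 + 0.005917 + 0.437633 + 0.008521 = 0.480710
D = 1 - 0.480710 = 0.519290 ≈ 0.5193

0.5193


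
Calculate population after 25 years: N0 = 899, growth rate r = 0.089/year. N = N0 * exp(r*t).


r*t = 0.089 * 25 = 2.225
exp(2.225) = 9.25348
N = 899 * 9.25348 = 8318.88 ≈ 8319

8319


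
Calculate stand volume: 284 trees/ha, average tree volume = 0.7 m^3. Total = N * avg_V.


V_stand = 284 * 0.7 = 198.8 m^3/ha

198.8 m^3/ha


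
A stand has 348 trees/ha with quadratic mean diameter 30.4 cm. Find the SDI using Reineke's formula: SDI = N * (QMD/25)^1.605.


QMD/25 = 30.4/25 = 1.216
(1.216)^1.605 = exp(1.605 * ln(1.216)) = exp(1.605 * 0.195567) = exp(0.313885) = 1.36873
SDI = 348 * 1.36873 = 476.318 ≈ 476

476


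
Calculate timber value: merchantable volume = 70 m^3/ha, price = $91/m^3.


Value = 70 * 91 = $6370/ha

$6370/ha


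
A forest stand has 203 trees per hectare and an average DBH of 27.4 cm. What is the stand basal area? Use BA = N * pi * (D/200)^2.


(D/200)^2 = (27.4/200)^2 = 0.137^2 = 0.018769
Individual BA = 3.141593 * 0.018769 = 0.0589646 m^2
Stand BA = 203 * 0.0589646 = 11.9698 ≈ 11.97 m^2/ha

11.97 m^2/ha


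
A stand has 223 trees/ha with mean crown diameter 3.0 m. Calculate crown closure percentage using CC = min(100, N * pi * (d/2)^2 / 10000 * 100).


(d/2)^2 = (3.0/2)^2 = 1.5^2 = 2.25
Crown area = 3.141593 * 2.25 = 7.06858 m^2
N * area / 10000 * 100 = 223 * 7.06858 / 10000 * 100 = 15.7629
CC = min(100, 15.7629) = 15.7629 ≈ 15.8%

15.8%


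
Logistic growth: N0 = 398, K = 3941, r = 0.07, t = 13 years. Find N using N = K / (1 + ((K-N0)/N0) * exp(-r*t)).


(K - N0)/N0 = (3941 - 398)/398 = 3543/398 = 8.90201
r*t = 0.07 * 13 = 0.91; exp(-0.91) = 0.402524
8.90201 * 0.402524 = 3.58327
1 + 3.58327 = 4.58327
N = 3941 / 4.58327 = 859.866 ≈ 860

860


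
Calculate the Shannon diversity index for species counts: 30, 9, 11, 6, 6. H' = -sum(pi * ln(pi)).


Total N = 30 + 9 + 11 + 6 + 6 = 62
Per-species terms:
  p = 30/62 = 0.483871; ln(p) = -0.725937; p*ln(p) = 0.483871 * (-0.725937) = -0.351260
  p = 9/62 = 0.145161; ln(p) = -1.929912; p*ln(p) = 0.145161 * (-1.929912) = -0.280148
  p = 11/62 = 0.177419; ln(p) = -1.729241; p*ln(p) = 0.177419 * (-1.729241) = -0.306800
  p = 6/62 = 0.096774; ln(p) = -2.335377; p*ln(p) = 0.096774 * (-2.335377) = -0.226004
  p = 6/62 = 0.096774; ln(p) = -2.335377; p*ln(p) = 0.096774 * (-2.335377) = -0.226004
sum(p*ln(p)) = (-0.351260) + (-0.280148) + (-0.306800) + (-0.226004) + (-0.226004) = -1.390216
H' = -(-1.390216) = 1.390216 ≈ 1.3902

1.3902


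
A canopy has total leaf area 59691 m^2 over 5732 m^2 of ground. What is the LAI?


LAI = 59691 / 5732 = 10.4136 ≈ 10.41

10.41


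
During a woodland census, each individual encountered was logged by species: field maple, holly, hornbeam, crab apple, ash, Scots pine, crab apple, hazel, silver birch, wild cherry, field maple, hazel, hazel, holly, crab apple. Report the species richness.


Total individuals logged = 15
Distinct species (count of individuals): field maple (2), holly (2), hornbeam (1), crab apple (3), ash (1), Scots pine (1), hazel (3), silver birch (1), wild cherry (1)
Species richness = number of distinct species = 9

9


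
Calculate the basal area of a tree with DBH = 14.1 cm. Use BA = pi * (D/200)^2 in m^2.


D/200 = 14.1/200 = 0.0705 m
(D/200)^2 = 0.0705^2 = 0.00497025
BA = 3.141593 * 0.00497025 = 0.0156145 ≈ 0.0156 m^2

0.0156 m^2


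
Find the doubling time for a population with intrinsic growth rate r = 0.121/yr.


td = ln(2) / 0.121 = 0.693147 / 0.121 = 5.72849 ≈ 5.7 years

5.7 years


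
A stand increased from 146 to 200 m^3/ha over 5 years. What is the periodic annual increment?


PAI = (V2 - V1) / period = (200 - 146) / 5 = 54 / 5 = 10.80 m^3/ha/yr

10.80 m^3/ha/yr


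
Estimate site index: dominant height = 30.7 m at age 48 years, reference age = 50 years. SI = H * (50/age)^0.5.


50/48 = 1.04167
(1.04167)^0.5 = 1.02062
SI = 30.7 * 1.02062 = 31.3330 ≈ 31.3 m

31.3 m


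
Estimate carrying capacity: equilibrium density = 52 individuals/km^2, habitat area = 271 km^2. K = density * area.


K = 52 * 271 = 14092 individuals

14092 individuals


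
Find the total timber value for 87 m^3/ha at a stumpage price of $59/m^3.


Value = 87 * 59 = $5133/ha

$5133/ha


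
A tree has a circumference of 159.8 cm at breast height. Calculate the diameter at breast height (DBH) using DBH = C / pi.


DBH = C / pi = 159.8 / 3.141593 = 50.8659 ≈ 50.87 cm

50.87 cm


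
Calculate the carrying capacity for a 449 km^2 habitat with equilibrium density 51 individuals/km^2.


K = 51 * 449 = 22899 individuals

22899 individuals


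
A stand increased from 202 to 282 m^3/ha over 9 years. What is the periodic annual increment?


PAI = (V2 - V1) / period = (282 - 202) / 9 = 80 / 9 = 8.8889 ≈ 8.89 m^3/ha/yr

8.89 m^3/ha/yr


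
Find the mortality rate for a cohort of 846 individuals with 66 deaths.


Mortality rate = 66 / 846 = 0.078014 ≈ 0.0780

0.0780


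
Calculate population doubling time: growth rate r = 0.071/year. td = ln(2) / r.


td = ln(2) / 0.071 = 0.693147 / 0.071 = 9.76263 ≈ 9.8 years

9.8 years


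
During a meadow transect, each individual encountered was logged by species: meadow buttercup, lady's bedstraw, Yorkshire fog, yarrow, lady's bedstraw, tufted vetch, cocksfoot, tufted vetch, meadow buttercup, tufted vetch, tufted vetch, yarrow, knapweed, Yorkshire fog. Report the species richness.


Total individuals logged = 14
Distinct species (count of individuals): meadow buttercup (2), lady's bedstraw (2), Yorkshire fog (2), yarrow (2), tufted vetch (4), cocksfoot (1), knapweed (1)
Species richness = number of distinct species = 7

7


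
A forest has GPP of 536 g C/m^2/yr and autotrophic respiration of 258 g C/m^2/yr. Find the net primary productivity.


NPP = GPP - Ra = 536 - 258 = 278 g C/m^2/yr

278 g C/m^2/yr


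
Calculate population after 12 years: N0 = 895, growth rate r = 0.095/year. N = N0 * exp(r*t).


r*t = 0.095 * 12 = 1.14
exp(1.14) = 3.12677
N = 895 * 3.12677 = 2798.46 ≈ 2798

2798


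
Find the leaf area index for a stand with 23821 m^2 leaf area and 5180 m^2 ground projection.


LAI = 23821 / 5180 = 4.5986 ≈ 4.60

4.60


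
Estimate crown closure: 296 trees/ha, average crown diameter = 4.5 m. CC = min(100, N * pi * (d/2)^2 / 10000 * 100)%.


(d/2)^2 = (4.5/2)^2 = 2.25^2 = 5.0625
Crown area = 3.141593 * 5.0625 = 15.9043 m^2
N * area / 10000 * 100 = 296 * 15.9043 / 10000 * 100 = 47.0767
CC = min(100, 47.0767) = 47.0767 ≈ 47.1%

47.1%


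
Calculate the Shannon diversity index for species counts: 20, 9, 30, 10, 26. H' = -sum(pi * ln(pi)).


Total N = 20 + 9 + 30 + 10 + 26 = 95
Per-species terms:
  p = 20/95 = 0.210526; ln(p) = -1.558146; p*ln(p) = 0.210526 * (-1.558146) = -0.328030
  p = 9/95 = 0.094737; ln(p) = -2.356651; p*ln(p) = 0.094737 * (-2.356651) = -0.223262
  p = 30/95 = 0.315789; ln(p) = -1.152681; p*ln(p) = 0.315789 * (-1.152681) = -0.364004
  p = 10/95 = 0.105263; ln(p) = -2.251293; p*ln(p) = 0.105263 * (-2.251293) = -0.236978
  p = 26/95 = 0.273684; ln(p) = -1.295781; p*ln(p) = 0.273684 * (-1.295781) = -0.354635
sum(p*ln(p)) = (-0.328030) + (-0.223262) + (-0.364004) + (-0.236978) + (-0.354635) = -1.506909
H' = -(-1.506909) = 1.506909 ≈ 1.5069

1.5069


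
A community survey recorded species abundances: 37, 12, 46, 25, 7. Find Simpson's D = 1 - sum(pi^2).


Total N = 37 + 12 + 46 + 25 + 7 = 127
Per-species terms:
  p = 37/127 = 0.291339; p^2 = 0.291339^2 = 0.084878
  p = 12/127 = 0.094488; p^2 = 0.094488^2 = 0.008928
  p = 46/127 = 0.362205; p^2 = 0.362205^2 = 0.131192
  p = 25/127 = 0.196850; p^2 = 0.196850^2 = 0.038750
  p = 7/127 = 0.055118; p^2 = 0.055118^2 = 0.003038
sum(p^2) = 0.084878 + 0.008928 + 0.131192 + 0.038750 + 0.003038 = 0.266786
D = 1 - 0.266786 = 0.733214 ≈ 0.7332

0.7332


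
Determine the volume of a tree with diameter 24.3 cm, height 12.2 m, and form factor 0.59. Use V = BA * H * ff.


(D/200)^2 = (24.3/200)^2 = 0.1215^2 = 0.01476225
BA = 3.141593 * 0.01476225 = 0.0463770 m^2
V = 0.0463770 * 12.2 * 0.59 = 0.333822 ≈ 0.334 m^3

0.334 m^3


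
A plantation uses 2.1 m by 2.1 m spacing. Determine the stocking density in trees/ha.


N = 10000 / 2.1^2 = 10000 / 4.41 = 2267.57 ≈ 2268 trees/ha

2268 trees/ha


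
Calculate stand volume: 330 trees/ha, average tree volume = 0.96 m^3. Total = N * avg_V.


V_stand = 330 * 0.96 = 316.8 m^3/ha

316.8 m^3/ha


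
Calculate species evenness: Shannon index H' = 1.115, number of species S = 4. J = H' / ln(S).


ln(4) = 1.38629
J = H' / ln(S) = 1.115 / 1.38629 = 0.804305 ≈ 0.8043

0.8043


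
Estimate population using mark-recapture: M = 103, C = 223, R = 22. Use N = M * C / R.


N = M * C / R = 103 * 223 / 22 = 22969 / 22 = 1044.05 ≈ 1044

1044 individuals


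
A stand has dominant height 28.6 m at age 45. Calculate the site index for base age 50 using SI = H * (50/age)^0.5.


50/45 = 1.11111
(1.11111)^0.5 = 1.05409
SI = 28.6 * 1.05409 = 30.1470 ≈ 30.1 m

30.1 m


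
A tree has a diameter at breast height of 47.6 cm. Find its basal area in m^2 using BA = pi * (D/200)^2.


D/200 = 47.6/200 = 0.238 m
(D/200)^2 = 0.238^2 = 0.056644
BA = 3.141593 * 0.056644 = 0.177952 ≈ 0.1780 m^2

0.1780 m^2


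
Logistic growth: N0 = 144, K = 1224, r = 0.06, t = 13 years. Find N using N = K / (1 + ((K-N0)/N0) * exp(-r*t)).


(K - N0)/N0 = (1224 - 144)/144 = 1080/144 = 7.50000
r*t = 0.06 * 13 = 0.78; exp(-0.78) = 0.458406
7.50000 * 0.458406 = 3.43805
1 + 3.43805 = 4.43805
N = 1224 / 4.43805 = 275.797 ≈ 276

276


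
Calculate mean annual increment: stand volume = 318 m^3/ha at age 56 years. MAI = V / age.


MAI = 318 / 56 = 5.6786 ≈ 5.68 m^3/ha/yr

5.68 m^3/ha/yr


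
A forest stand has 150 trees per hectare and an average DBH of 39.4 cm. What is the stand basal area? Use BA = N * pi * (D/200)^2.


(D/200)^2 = (39.4/200)^2 = 0.197^2 = 0.038809
Individual BA = 3.141593 * 0.038809 = 0.121922 m^2
Stand BA = 150 * 0.121922 = 18.2883 ≈ 18.29 m^2/ha

18.29 m^2/ha


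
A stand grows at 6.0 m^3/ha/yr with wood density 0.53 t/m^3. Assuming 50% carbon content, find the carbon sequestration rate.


C = 6.0 * 0.53 * 0.5 = 1.59 t C/ha/yr

1.59 t C/ha/yr


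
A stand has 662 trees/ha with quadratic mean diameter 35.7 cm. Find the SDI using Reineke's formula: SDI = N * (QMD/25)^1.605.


QMD/25 = 35.7/25 = 1.428
(1.428)^1.605 = exp(1.605 * ln(1.428)) = exp(1.605 * 0.356275) = exp(0.571821) = 1.77149
SDI = 662 * 1.77149 = 1172.73 ≈ 1173

1173


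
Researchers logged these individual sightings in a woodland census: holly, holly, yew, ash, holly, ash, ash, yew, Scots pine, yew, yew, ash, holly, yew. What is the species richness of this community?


Total individuals logged = 14
Distinct species (count of individuals): holly (4), yew (5), ash (4), Scots pine (1)
Species richness = number of distinct species = 4

4


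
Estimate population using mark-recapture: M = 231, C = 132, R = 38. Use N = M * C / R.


N = M * C / R = 231 * 132 / 38 = 30492 / 38 = 802.42 ≈ 802

802 individuals


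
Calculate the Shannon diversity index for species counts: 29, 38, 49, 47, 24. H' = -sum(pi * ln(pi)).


Total N = 29 + 38 + 49 + 47 + 24 = 187
Per-species terms:
  p = 29/187 = 0.155080; ln(p) = -1.863814; p*ln(p) = 0.155080 * (-1.863814) = -0.289040
  p = 38/187 = 0.203209; ln(p) = -1.593520; p*ln(p) = 0.203209 * (-1.593520) = -0.323818
  p = 49/187 = 0.262032; ln(p) = -1.339289; p*ln(p) = 0.262032 * (-1.339289) = -0.350937
  p = 47/187 = 0.251337; ln(p) = -1.380961; p*ln(p) = 0.251337 * (-1.380961) = -0.347087
  p = 24/187 = 0.128342; ln(p) = -2.053057; p*ln(p) = 0.128342 * (-2.053057) = -0.263493
sum(p*ln(p)) = (-0.289040) + (-0.323818) + (-0.350937) + (-0.347087) + (-0.263493) = -1.574375
H' = -(-1.574375) = 1.574375 ≈ 1.5744

1.5744


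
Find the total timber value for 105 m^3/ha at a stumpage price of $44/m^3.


Value = 105 * 44 = $4620/ha

$4620/ha


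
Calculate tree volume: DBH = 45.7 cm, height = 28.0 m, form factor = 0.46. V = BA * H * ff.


(D/200)^2 = (45.7/200)^2 = 0.2285^2 = 0.05221225
BA = 3.141593 * 0.05221225 = 0.164030 m^2
V = 0.164030 * 28.0 * 0.46 = 2.11271 ≈ 2.113 m^3

2.113 m^3


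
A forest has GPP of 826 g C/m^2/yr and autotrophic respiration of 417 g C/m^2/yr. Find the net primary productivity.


NPP = GPP - Ra = 826 - 417 = 409 g C/m^2/yr

409 g C/m^2/yr


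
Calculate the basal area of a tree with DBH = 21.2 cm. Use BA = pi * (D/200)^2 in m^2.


D/200 = 21.2/200 = 0.106 m
(D/200)^2 = 0.106^2 = 0.011236
BA = 3.141593 * 0.011236 = 0.0352989 ≈ 0.0353 m^2

0.0353 m^2


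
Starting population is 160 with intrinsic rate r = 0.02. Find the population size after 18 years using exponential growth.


r*t = 0.02 * 18 = 0.36
exp(0.36) = 1.43333
N = 160 * 1.43333 = 229.333 ≈ 229

229


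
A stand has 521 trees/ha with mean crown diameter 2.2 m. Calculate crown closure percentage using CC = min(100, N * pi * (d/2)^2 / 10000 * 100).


(d/2)^2 = (2.2/2)^2 = 1.1^2 = 1.21
Crown area = 3.141593 * 1.21 = 3.80133 m^2
N * area / 10000 * 100 = 521 * 3.80133 / 10000 * 100 = 19.8049
CC = min(100, 19.8049) = 19.8049 ≈ 19.8%

19.8%


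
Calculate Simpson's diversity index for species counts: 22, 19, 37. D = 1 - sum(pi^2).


Total N = 22 + 19 + 37 = 78
Per-species terms:
  p = 22/78 = 0.282051; p^2 = 0.282051^2 = 0.079553
  p = 19/78 = 0.243590; p^2 = 0.243590^2 = 0.059336
  p = 37/78 = 0.474359; p^2 = 0.474359^2 = 0.225016
sum(p^2) = 0.079553 + 0.059336 + 0.225016 = 0.363905
D = 1 - 0.363905 = 0.636095 ≈ 0.6361

0.6361


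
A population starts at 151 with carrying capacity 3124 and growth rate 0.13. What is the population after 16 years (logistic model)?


(K - N0)/N0 = (3124 - 151)/151 = 2973/151 = 19.6887
r*t = 0.13 * 16 = 2.08; exp(-2.08) = 0.124930
19.6887 * 0.124930 = 2.45971
1 + 2.45971 = 3.45971
N = 3124 / 3.45971 = 902.966 ≈ 903

903


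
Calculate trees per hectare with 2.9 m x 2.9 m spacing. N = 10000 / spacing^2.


N = 10000 / 2.9^2 = 10000 / 8.41 = 1189.06 ≈ 1189 trees/ha

1189 trees/ha


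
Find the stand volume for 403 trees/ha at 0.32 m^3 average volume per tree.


V_stand = 403 * 0.32 = 128.96 ≈ 129.0 m^3/ha

129.0 m^3/ha


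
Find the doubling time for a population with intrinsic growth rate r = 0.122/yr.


td = ln(2) / 0.122 = 0.693147 / 0.122 = 5.68153 ≈ 5.7 years

5.7 years


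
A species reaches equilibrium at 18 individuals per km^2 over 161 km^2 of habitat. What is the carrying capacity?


K = 18 * 161 = 2898 individuals

2898 individuals


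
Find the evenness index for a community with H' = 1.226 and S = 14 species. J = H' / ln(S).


ln(14) = 2.63906
J = H' / ln(S) = 1.226 / 2.63906 = 0.464559 ≈ 0.4646

0.4646


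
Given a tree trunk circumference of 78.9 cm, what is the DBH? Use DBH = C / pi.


DBH = C / pi = 78.9 / 3.141593 = 25.1146 ≈ 25.11 cm

25.11 cm


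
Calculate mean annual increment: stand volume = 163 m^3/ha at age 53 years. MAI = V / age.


MAI = 163 / 53 = 3.0755 ≈ 3.08 m^3/ha/yr

3.08 m^3/ha/yr


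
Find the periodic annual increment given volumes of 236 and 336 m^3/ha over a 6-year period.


PAI = (V2 - V1) / period = (336 - 236) / 6 = 100 / 6 = 16.6667 ≈ 16.67 m^3/ha/yr

16.67 m^3/ha/yr


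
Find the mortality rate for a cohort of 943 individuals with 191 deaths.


Mortality rate = 191 / 943 = 0.202545 ≈ 0.2025

0.2025


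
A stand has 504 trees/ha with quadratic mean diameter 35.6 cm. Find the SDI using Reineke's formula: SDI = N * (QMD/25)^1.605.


QMD/25 = 35.6/25 = 1.424
(1.424)^1.605 = exp(1.605 * ln(1.424)) = exp(1.605 * 0.353470) = exp(0.567319) = 1.76353
SDI = 504 * 1.76353 = 888.819 ≈ 889

889


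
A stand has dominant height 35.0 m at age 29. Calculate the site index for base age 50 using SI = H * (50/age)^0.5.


50/29 = 1.72414
(1.72414)^0.5 = 1.31307
SI = 35.0 * 1.31307 = 45.9575 ≈ 46.0 m

46.0 m


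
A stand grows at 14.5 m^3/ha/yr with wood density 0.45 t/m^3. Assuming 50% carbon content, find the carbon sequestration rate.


C = 14.5 * 0.45 * 0.5 = 3.2625 ≈ 3.26 t C/ha/yr

3.26 t C/ha/yr


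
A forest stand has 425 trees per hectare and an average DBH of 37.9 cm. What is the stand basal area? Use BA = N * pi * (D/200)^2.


(D/200)^2 = (37.9/200)^2 = 0.1895^2 = 0.03591025
Individual BA = 3.141593 * 0.03591025 = 0.112815 m^2
Stand BA = 425 * 0.112815 = 47.9464 ≈ 47.95 m^2/ha

47.95 m^2/ha


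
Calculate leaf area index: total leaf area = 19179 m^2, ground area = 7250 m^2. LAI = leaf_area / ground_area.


LAI = 19179 / 7250 = 2.6454 ≈ 2.65

2.65


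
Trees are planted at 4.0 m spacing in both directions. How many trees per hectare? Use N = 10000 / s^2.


N = 10000 / 4.0^2 = 10000 / 16 = 625.000 ≈ 625 trees/ha

625 trees/ha


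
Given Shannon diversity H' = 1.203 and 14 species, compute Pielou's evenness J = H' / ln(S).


ln(14) = 2.63906
J = H' / ln(S) = 1.203 / 2.63906 = 0.455844 ≈ 0.4558

0.4558
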